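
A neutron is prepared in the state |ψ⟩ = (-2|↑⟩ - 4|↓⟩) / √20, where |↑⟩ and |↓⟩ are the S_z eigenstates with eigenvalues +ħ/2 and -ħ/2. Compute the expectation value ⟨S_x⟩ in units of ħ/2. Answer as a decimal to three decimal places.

⟨σ_x⟩ = 2 Re(a* b)/(|a|²+|b|²) with a = -2, b = -4.
a* b = 8, so ⟨σ_x⟩ = 16/20.
⟨S_x⟩ = (ħ/2)·⟨σ_x⟩.

0.800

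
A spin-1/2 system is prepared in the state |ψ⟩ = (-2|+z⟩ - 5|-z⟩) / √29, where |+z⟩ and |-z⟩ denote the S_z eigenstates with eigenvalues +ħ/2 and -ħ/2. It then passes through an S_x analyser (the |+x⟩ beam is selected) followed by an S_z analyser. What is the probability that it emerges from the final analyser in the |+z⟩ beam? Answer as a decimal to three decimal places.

0.422

First analyser (S_x): P(|+x⟩) = |⟨+x|ψ⟩|² = 49/58.
After stage 1 the state is |+x⟩; P(|+z⟩) = |⟨+z|+x⟩|² = 1/2.
Joint probability = 49/58 × 1/2 = 0.422.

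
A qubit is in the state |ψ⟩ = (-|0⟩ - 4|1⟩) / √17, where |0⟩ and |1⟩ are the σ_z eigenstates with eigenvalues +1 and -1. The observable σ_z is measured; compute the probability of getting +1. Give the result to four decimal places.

The +1 outcome corresponds to |0⟩. Its amplitude in |ψ⟩ is -1/√17.
P = |-1|² / 17 = 1/17.

0.0588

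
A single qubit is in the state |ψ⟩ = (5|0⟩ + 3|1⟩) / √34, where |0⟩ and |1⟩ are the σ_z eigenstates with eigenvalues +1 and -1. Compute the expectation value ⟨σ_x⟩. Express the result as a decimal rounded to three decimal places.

⟨σ_x⟩ = 2 Re(a* b)/(|a|²+|b|²) with a = 5, b = 3.
a* b = 15, so ⟨σ_x⟩ = 30/34.

0.882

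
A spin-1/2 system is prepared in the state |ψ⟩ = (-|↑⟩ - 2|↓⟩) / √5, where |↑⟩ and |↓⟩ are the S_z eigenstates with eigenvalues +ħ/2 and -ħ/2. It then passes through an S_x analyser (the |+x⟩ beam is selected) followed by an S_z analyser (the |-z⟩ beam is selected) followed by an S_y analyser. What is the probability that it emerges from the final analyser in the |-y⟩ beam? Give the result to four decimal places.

0.2250

First analyser (S_x): P(|+x⟩) = |⟨+x|ψ⟩|² = 9/10.
After stage 1 the state is |+x⟩; P(|-z⟩) = |⟨-z|+x⟩|² = 1/2.
After stage 2 the state is |-z⟩; P(|-y⟩) = |⟨-y|-z⟩|² = 1/2.
Joint probability = 9/10 × 1/2 × 1/2 = 0.2250.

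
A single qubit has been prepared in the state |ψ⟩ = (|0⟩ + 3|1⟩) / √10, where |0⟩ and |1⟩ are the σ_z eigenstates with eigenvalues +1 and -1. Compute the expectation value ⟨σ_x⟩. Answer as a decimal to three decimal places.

0.600

⟨σ_x⟩ = 2 Re(a* b)/(|a|²+|b|²) with a = 1, b = 3.
a* b = 3, so ⟨σ_x⟩ = 6/10.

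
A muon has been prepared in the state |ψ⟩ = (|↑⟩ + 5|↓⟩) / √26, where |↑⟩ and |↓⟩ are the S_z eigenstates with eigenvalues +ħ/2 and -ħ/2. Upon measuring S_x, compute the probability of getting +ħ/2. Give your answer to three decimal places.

|+x⟩ = (|↑⟩ + |↓⟩)/√2, so ⟨+x|ψ⟩ = (6) / (√2·√26).
P = |6|² / 52 = 36/52.

0.692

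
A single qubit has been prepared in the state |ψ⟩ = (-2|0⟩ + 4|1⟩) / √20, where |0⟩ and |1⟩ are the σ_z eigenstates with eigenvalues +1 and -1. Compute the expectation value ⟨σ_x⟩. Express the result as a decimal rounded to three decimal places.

⟨σ_x⟩ = 2 Re(a* b)/(|a|²+|b|²) with a = -2, b = 4.
a* b = -8, so ⟨σ_x⟩ = -16/20.

-0.800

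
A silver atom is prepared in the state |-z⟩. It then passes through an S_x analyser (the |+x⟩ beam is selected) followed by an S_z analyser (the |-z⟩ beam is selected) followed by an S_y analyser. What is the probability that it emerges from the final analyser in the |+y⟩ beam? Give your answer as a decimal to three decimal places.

0.125

First analyser (S_x): from |-z⟩, P(|+x⟩) = 1/2.
After stage 1 the state is |+x⟩; P(|-z⟩) = |⟨-z|+x⟩|² = 1/2.
After stage 2 the state is |-z⟩; P(|+y⟩) = |⟨+y|-z⟩|² = 1/2.
Joint probability = 1/2 × 1/2 × 1/2 = 0.125.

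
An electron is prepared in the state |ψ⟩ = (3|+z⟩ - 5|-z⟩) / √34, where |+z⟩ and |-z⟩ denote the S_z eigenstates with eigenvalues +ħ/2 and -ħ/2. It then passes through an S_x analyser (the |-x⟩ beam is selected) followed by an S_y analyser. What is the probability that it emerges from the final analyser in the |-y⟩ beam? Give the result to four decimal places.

First analyser (S_x): P(|-x⟩) = |⟨-x|ψ⟩|² = 64/68.
After stage 1 the state is |-x⟩; P(|-y⟩) = |⟨-y|-x⟩|² = 1/2.
Joint probability = 64/68 × 1/2 = 0.4706.

0.4706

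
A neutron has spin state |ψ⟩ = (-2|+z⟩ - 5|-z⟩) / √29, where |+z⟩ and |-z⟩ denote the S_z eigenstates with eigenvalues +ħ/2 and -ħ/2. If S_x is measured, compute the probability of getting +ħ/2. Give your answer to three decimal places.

0.845

|+x⟩ = (|+z⟩ + |-z⟩)/√2, so ⟨+x|ψ⟩ = (-7) / (√2·√29).
P = |-7|² / 58 = 49/58.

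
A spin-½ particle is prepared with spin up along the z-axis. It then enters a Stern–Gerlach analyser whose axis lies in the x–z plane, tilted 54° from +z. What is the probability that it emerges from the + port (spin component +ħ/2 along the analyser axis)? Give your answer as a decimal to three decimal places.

0.794

For spin-½, the probability of finding spin-up along an axis at angle θ to the initial spin direction is cos²(θ/2); spin-down is sin²(θ/2).
θ = 54°, so P = cos²(27°) ≈ 0.794.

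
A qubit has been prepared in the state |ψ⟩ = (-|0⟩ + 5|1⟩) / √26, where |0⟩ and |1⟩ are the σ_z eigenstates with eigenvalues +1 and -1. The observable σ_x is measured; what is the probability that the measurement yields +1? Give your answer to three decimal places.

|+x⟩ = (|0⟩ + |1⟩)/√2, so ⟨+x|ψ⟩ = (4) / (√2·√26).
P = |4|² / 52 = 16/52.

0.308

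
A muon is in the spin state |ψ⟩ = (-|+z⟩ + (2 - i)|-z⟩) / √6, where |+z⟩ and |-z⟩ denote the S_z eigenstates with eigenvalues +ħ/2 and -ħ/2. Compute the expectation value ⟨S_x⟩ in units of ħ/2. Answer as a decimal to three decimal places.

⟨σ_x⟩ = 2 Re(a* b)/(|a|²+|b|²) with a = -1, b = (2 - i).
a* b = (-2 + i), so ⟨σ_x⟩ = -4/6.
⟨S_x⟩ = (ħ/2)·⟨σ_x⟩.

-0.667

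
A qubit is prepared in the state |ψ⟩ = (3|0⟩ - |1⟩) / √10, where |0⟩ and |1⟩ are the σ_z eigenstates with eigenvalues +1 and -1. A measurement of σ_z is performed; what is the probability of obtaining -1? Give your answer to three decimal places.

The -1 outcome corresponds to |1⟩. Its amplitude in |ψ⟩ is -1/√10.
P = |-1|² / 10 = 1/10.

0.100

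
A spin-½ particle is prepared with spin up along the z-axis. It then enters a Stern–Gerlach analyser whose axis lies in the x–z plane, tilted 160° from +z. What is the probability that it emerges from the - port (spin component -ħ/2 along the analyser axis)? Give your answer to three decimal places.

For spin-½, the probability of finding spin-up along an axis at angle θ to the initial spin direction is cos²(θ/2); spin-down is sin²(θ/2).
θ = 160°, so P = sin²(80°) ≈ 0.970.

0.970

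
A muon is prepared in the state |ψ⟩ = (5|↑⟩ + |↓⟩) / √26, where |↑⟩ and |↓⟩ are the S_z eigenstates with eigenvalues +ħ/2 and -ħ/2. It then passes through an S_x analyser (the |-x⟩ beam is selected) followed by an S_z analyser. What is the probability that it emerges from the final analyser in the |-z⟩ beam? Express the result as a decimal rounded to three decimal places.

0.154

First analyser (S_x): P(|-x⟩) = |⟨-x|ψ⟩|² = 16/52.
After stage 1 the state is |-x⟩; P(|-z⟩) = |⟨-z|-x⟩|² = 1/2.
Joint probability = 16/52 × 1/2 = 0.154.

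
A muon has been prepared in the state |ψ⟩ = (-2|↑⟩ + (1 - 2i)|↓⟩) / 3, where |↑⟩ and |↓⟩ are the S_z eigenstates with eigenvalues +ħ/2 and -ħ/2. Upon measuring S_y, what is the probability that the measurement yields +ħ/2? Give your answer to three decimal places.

|+y⟩ = (|↑⟩ + i|↓⟩)/√2, so ⟨+y|ψ⟩ = (-4 - i) / (√2·3).
P = |-4 - i|² / 18 = 17/18.

0.944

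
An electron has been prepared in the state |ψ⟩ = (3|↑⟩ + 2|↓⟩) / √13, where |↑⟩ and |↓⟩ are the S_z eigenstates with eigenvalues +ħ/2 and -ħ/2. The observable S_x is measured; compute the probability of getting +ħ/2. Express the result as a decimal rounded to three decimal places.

|+x⟩ = (|↑⟩ + |↓⟩)/√2, so ⟨+x|ψ⟩ = (5) / (√2·√13).
P = |5|² / 26 = 25/26.

0.962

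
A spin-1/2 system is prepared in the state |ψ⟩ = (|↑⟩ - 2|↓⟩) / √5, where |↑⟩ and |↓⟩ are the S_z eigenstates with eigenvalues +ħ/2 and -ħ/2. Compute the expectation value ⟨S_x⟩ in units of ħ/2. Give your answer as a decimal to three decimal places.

-0.800

⟨σ_x⟩ = 2 Re(a* b)/(|a|²+|b|²) with a = 1, b = -2.
a* b = -2, so ⟨σ_x⟩ = -4/5.
⟨S_x⟩ = (ħ/2)·⟨σ_x⟩.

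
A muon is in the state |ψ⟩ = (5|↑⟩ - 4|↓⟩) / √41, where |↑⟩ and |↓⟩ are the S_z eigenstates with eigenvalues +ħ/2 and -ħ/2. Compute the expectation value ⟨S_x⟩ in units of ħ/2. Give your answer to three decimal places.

⟨σ_x⟩ = 2 Re(a* b)/(|a|²+|b|²) with a = 5, b = -4.
a* b = -20, so ⟨σ_x⟩ = -40/41.
⟨S_x⟩ = (ħ/2)·⟨σ_x⟩.

-0.976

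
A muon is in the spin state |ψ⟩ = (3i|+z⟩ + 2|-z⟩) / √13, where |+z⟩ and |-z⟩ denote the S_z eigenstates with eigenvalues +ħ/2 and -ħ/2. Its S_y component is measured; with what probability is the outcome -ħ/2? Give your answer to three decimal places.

|-y⟩ = (|+z⟩ - i|-z⟩)/√2, so ⟨-y|ψ⟩ = (5i) / (√2·√13).
P = |5i|² / 26 = 25/26.

0.962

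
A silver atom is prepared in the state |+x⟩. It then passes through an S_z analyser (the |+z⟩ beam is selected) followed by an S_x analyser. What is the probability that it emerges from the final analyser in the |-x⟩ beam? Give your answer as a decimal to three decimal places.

0.250

First analyser (S_z): from |+x⟩, P(|+z⟩) = 1/2.
After stage 1 the state is |+z⟩; P(|-x⟩) = |⟨-x|+z⟩|² = 1/2.
Joint probability = 1/2 × 1/2 = 0.250.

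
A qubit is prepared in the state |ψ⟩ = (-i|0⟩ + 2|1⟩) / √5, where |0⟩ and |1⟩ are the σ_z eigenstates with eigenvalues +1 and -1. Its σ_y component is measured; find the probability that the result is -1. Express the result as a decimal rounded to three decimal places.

|-y⟩ = (|0⟩ - i|1⟩)/√2, so ⟨-y|ψ⟩ = (i) / (√2·√5).
P = |i|² / 10 = 1/10.

0.100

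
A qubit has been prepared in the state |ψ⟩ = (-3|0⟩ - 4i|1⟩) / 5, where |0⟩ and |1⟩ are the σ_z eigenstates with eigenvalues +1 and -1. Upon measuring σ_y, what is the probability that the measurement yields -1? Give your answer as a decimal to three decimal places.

0.020

|-y⟩ = (|0⟩ - i|1⟩)/√2, so ⟨-y|ψ⟩ = (1) / (√2·5).
P = |1|² / 50 = 1/50.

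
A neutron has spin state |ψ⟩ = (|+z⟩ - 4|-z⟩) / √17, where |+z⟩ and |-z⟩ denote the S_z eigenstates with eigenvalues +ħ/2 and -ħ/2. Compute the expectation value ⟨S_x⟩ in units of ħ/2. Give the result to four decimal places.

⟨σ_x⟩ = 2 Re(a* b)/(|a|²+|b|²) with a = 1, b = -4.
a* b = -4, so ⟨σ_x⟩ = -8/17.
⟨S_x⟩ = (ħ/2)·⟨σ_x⟩.

-0.4706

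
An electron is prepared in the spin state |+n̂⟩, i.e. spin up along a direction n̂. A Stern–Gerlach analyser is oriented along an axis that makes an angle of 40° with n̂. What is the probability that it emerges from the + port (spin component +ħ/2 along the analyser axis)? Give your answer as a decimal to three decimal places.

For spin-½, the probability of finding spin-up along an axis at angle θ to the initial spin direction is cos²(θ/2); spin-down is sin²(θ/2).
θ = 40°, so P = cos²(20°) ≈ 0.883.

0.883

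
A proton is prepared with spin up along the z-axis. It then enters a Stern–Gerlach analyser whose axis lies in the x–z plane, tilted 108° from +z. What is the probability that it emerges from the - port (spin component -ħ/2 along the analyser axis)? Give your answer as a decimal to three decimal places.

0.655

For spin-½, the probability of finding spin-up along an axis at angle θ to the initial spin direction is cos²(θ/2); spin-down is sin²(θ/2).
θ = 108°, so P = sin²(54°) ≈ 0.655.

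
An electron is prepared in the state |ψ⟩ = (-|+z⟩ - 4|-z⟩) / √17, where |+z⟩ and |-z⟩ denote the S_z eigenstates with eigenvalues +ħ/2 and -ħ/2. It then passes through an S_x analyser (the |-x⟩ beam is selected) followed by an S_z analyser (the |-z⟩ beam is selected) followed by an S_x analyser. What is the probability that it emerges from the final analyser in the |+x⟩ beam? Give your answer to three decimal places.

First analyser (S_x): P(|-x⟩) = |⟨-x|ψ⟩|² = 9/34.
After stage 1 the state is |-x⟩; P(|-z⟩) = |⟨-z|-x⟩|² = 1/2.
After stage 2 the state is |-z⟩; P(|+x⟩) = |⟨+x|-z⟩|² = 1/2.
Joint probability = 9/34 × 1/2 × 1/2 = 0.066.

0.066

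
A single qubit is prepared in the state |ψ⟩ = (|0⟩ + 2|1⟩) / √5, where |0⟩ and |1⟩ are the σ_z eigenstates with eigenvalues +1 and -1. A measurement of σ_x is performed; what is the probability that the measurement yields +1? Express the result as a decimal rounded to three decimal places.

0.900

|+x⟩ = (|0⟩ + |1⟩)/√2, so ⟨+x|ψ⟩ = (3) / (√2·√5).
P = |3|² / 10 = 9/10.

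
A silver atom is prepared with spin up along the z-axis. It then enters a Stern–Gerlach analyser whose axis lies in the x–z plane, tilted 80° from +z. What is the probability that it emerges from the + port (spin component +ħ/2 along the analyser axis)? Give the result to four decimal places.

0.5868

For spin-½, the probability of finding spin-up along an axis at angle θ to the initial spin direction is cos²(θ/2); spin-down is sin²(θ/2).
θ = 80°, so P = cos²(40°) ≈ 0.5868.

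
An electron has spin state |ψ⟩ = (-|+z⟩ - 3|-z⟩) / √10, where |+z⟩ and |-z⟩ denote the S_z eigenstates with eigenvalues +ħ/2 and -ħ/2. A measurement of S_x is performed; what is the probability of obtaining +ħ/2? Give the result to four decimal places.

|+x⟩ = (|+z⟩ + |-z⟩)/√2, so ⟨+x|ψ⟩ = (-4) / (√2·√10).
P = |-4|² / 20 = 16/20.

0.8000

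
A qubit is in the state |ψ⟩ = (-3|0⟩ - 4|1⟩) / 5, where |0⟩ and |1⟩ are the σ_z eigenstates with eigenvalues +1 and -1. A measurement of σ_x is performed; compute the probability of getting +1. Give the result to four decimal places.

0.9800

|+x⟩ = (|0⟩ + |1⟩)/√2, so ⟨+x|ψ⟩ = (-7) / (√2·5).
P = |-7|² / 50 = 49/50.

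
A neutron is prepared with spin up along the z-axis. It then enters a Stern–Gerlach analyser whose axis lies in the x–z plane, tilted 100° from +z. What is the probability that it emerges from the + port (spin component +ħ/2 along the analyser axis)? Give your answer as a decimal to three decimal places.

0.413

For spin-½, the probability of finding spin-up along an axis at angle θ to the initial spin direction is cos²(θ/2); spin-down is sin²(θ/2).
θ = 100°, so P = cos²(50°) ≈ 0.413.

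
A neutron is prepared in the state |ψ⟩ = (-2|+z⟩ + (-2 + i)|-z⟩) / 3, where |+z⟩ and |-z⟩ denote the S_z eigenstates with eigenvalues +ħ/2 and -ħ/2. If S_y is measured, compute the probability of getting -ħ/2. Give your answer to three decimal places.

0.722

|-y⟩ = (|+z⟩ - i|-z⟩)/√2, so ⟨-y|ψ⟩ = (-3 - 2i) / (√2·3).
P = |-3 - 2i|² / 18 = 13/18.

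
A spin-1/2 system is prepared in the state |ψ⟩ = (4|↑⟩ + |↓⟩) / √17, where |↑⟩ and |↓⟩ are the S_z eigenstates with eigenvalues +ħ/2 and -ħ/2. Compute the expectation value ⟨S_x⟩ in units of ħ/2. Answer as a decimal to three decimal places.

⟨σ_x⟩ = 2 Re(a* b)/(|a|²+|b|²) with a = 4, b = 1.
a* b = 4, so ⟨σ_x⟩ = 8/17.
⟨S_x⟩ = (ħ/2)·⟨σ_x⟩.

0.471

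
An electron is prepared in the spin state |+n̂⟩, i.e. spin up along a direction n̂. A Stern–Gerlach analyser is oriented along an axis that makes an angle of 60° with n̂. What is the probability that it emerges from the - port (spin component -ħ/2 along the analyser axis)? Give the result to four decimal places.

0.2500

For spin-½, the probability of finding spin-up along an axis at angle θ to the initial spin direction is cos²(θ/2); spin-down is sin²(θ/2).
θ = 60°, so P = sin²(30°) ≈ 0.2500.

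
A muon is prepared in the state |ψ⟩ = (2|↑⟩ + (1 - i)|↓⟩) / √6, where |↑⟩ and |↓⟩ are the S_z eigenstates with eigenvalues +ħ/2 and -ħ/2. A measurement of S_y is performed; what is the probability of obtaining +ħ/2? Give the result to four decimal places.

0.1667

|+y⟩ = (|↑⟩ + i|↓⟩)/√2, so ⟨+y|ψ⟩ = (1 - i) / (√2·√6).
P = |1 - i|² / 12 = 2/12.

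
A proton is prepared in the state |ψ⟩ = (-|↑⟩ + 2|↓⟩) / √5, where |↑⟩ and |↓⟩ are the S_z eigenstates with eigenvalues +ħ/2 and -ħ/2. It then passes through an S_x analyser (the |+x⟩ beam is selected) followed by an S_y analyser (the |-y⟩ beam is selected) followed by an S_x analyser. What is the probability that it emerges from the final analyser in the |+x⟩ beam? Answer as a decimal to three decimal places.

First analyser (S_x): P(|+x⟩) = |⟨+x|ψ⟩|² = 1/10.
After stage 1 the state is |+x⟩; P(|-y⟩) = |⟨-y|+x⟩|² = 1/2.
After stage 2 the state is |-y⟩; P(|+x⟩) = |⟨+x|-y⟩|² = 1/2.
Joint probability = 1/10 × 1/2 × 1/2 = 0.025.

0.025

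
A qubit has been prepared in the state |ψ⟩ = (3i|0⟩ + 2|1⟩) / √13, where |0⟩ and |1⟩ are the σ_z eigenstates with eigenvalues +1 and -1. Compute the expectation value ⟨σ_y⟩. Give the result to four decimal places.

-0.9231

⟨σ_y⟩ = 2 Im(a* b)/(|a|²+|b|²) with a = 3i, b = 2.
a* b = -6i, so ⟨σ_y⟩ = -12/13.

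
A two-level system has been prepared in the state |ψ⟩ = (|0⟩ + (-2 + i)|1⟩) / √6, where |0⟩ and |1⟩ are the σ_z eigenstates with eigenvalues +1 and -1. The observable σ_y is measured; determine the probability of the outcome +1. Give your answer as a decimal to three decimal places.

|+y⟩ = (|0⟩ + i|1⟩)/√2, so ⟨+y|ψ⟩ = (2 + 2i) / (√2·√6).
P = |2 + 2i|² / 12 = 8/12.

0.667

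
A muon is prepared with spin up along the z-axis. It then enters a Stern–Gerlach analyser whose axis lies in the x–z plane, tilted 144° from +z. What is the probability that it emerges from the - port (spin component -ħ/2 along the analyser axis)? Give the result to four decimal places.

For spin-½, the probability of finding spin-up along an axis at angle θ to the initial spin direction is cos²(θ/2); spin-down is sin²(θ/2).
θ = 144°, so P = sin²(72°) ≈ 0.9045.

0.9045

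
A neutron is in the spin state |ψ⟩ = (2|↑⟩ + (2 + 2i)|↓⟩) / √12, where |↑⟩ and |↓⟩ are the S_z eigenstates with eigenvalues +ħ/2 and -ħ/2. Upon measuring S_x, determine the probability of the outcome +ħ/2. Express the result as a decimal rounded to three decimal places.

|+x⟩ = (|↑⟩ + |↓⟩)/√2, so ⟨+x|ψ⟩ = (4 + 2i) / (√2·√12).
P = |4 + 2i|² / 24 = 20/24.

0.833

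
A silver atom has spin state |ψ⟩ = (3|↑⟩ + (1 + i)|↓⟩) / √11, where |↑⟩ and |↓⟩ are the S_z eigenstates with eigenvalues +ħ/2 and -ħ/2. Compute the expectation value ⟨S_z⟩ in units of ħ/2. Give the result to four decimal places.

0.6364

⟨σ_z⟩ = |a|² - |b|² divided by |a|²+|b|², with a, b the |↑⟩, |↓⟩ amplitudes.
= (9 - 2)/11 = 7/11.
⟨S_z⟩ = (ħ/2)·⟨σ_z⟩.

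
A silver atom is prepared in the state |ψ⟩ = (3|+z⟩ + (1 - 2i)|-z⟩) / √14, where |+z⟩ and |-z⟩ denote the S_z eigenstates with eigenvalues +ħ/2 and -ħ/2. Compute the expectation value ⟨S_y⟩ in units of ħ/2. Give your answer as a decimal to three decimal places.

-0.857

⟨σ_y⟩ = 2 Im(a* b)/(|a|²+|b|²) with a = 3, b = (1 - 2i).
a* b = (3 - 6i), so ⟨σ_y⟩ = -12/14.
⟨S_y⟩ = (ħ/2)·⟨σ_y⟩.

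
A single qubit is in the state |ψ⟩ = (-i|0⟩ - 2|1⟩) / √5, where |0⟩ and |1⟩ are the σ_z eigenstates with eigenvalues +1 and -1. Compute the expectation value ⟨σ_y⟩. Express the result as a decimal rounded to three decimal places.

-0.800

⟨σ_y⟩ = 2 Im(a* b)/(|a|²+|b|²) with a = -i, b = -2.
a* b = -2i, so ⟨σ_y⟩ = -4/5.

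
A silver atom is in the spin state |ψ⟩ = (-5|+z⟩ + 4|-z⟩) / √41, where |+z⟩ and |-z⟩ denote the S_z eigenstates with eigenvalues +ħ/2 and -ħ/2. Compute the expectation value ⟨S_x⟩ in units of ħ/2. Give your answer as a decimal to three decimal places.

-0.976

⟨σ_x⟩ = 2 Re(a* b)/(|a|²+|b|²) with a = -5, b = 4.
a* b = -20, so ⟨σ_x⟩ = -40/41.
⟨S_x⟩ = (ħ/2)·⟨σ_x⟩.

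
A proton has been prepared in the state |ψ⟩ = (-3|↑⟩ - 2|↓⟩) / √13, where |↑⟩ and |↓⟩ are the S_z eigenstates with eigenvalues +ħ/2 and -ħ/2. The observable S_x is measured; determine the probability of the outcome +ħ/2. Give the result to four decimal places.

0.9615

|+x⟩ = (|↑⟩ + |↓⟩)/√2, so ⟨+x|ψ⟩ = (-5) / (√2·√13).
P = |-5|² / 26 = 25/26.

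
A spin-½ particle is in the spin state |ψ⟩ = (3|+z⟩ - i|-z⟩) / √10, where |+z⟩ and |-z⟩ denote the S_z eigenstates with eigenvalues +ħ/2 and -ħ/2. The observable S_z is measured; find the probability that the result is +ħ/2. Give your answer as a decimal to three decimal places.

The +ħ/2 outcome corresponds to |+z⟩. Its amplitude in |ψ⟩ is 3/√10.
P = |3|² / 10 = 9/10.

0.900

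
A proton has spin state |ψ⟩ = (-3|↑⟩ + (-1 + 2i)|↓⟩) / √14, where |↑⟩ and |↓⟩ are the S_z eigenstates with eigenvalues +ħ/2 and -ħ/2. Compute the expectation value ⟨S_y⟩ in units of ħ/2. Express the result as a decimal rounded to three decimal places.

⟨σ_y⟩ = 2 Im(a* b)/(|a|²+|b|²) with a = -3, b = (-1 + 2i).
a* b = (3 - 6i), so ⟨σ_y⟩ = -12/14.
⟨S_y⟩ = (ħ/2)·⟨σ_y⟩.

-0.857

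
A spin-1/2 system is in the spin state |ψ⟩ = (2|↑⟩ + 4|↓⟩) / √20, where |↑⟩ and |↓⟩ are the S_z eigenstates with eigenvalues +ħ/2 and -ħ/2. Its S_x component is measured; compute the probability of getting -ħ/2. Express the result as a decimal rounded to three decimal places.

0.100

|-x⟩ = (|↑⟩ - |↓⟩)/√2, so ⟨-x|ψ⟩ = (-2) / (√2·√20).
P = |-2|² / 40 = 4/40.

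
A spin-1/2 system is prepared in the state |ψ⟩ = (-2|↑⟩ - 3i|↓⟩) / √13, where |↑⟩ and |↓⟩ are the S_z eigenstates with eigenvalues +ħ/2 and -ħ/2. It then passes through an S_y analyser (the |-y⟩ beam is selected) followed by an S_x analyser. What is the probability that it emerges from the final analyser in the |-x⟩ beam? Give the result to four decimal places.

First analyser (S_y): P(|-y⟩) = |⟨-y|ψ⟩|² = 1/26.
After stage 1 the state is |-y⟩; P(|-x⟩) = |⟨-x|-y⟩|² = 1/2.
Joint probability = 1/26 × 1/2 = 0.0192.

0.0192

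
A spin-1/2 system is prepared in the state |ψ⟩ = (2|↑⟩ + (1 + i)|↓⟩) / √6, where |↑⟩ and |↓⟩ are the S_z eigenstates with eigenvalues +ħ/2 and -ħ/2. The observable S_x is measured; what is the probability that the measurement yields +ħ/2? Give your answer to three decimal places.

|+x⟩ = (|↑⟩ + |↓⟩)/√2, so ⟨+x|ψ⟩ = (3 + i) / (√2·√6).
P = |3 + i|² / 12 = 10/12.

0.833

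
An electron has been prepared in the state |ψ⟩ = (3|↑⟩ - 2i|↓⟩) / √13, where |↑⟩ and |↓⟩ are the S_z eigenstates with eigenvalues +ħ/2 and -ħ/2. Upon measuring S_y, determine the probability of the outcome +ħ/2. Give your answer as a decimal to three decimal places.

0.038

|+y⟩ = (|↑⟩ + i|↓⟩)/√2, so ⟨+y|ψ⟩ = (1) / (√2·√13).
P = |1|² / 26 = 1/26.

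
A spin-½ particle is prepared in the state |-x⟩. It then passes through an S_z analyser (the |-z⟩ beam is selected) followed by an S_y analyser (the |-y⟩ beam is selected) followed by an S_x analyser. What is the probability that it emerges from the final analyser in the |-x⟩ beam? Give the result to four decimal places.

0.1250

First analyser (S_z): from |-x⟩, P(|-z⟩) = 1/2.
After stage 1 the state is |-z⟩; P(|-y⟩) = |⟨-y|-z⟩|² = 1/2.
After stage 2 the state is |-y⟩; P(|-x⟩) = |⟨-x|-y⟩|² = 1/2.
Joint probability = 1/2 × 1/2 × 1/2 = 0.1250.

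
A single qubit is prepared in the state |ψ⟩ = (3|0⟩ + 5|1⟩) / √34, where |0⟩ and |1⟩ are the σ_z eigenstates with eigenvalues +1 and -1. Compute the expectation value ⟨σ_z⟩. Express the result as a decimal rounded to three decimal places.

⟨σ_z⟩ = |a|² - |b|² divided by |a|²+|b|², with a, b the |0⟩, |1⟩ amplitudes.
= (9 - 25)/34 = -16/34.

-0.471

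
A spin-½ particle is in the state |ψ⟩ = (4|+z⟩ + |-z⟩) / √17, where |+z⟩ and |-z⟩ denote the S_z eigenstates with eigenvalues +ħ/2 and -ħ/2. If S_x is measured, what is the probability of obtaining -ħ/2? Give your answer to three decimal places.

0.265

|-x⟩ = (|+z⟩ - |-z⟩)/√2, so ⟨-x|ψ⟩ = (3) / (√2·√17).
P = |3|² / 34 = 9/34.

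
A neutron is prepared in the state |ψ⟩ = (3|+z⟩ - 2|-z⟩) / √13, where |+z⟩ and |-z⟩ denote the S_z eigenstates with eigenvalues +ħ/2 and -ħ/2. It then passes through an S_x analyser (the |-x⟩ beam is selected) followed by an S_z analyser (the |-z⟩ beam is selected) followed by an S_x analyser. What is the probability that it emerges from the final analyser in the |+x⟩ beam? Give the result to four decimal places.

0.2404

First analyser (S_x): P(|-x⟩) = |⟨-x|ψ⟩|² = 25/26.
After stage 1 the state is |-x⟩; P(|-z⟩) = |⟨-z|-x⟩|² = 1/2.
After stage 2 the state is |-z⟩; P(|+x⟩) = |⟨+x|-z⟩|² = 1/2.
Joint probability = 25/26 × 1/2 × 1/2 = 0.2404.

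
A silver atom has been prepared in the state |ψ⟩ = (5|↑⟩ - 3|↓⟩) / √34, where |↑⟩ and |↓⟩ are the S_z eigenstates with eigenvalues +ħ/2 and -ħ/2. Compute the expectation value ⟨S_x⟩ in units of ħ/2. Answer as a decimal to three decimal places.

⟨σ_x⟩ = 2 Re(a* b)/(|a|²+|b|²) with a = 5, b = -3.
a* b = -15, so ⟨σ_x⟩ = -30/34.
⟨S_x⟩ = (ħ/2)·⟨σ_x⟩.

-0.882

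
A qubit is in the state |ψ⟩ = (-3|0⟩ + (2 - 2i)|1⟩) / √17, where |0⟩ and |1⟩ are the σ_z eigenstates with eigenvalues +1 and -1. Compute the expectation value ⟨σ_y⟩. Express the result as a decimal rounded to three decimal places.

0.706

⟨σ_y⟩ = 2 Im(a* b)/(|a|²+|b|²) with a = -3, b = (2 - 2i).
a* b = (-6 + 6i), so ⟨σ_y⟩ = 12/17.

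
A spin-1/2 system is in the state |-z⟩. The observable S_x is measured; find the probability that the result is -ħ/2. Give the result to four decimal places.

In the S_z basis, |-z⟩ = |-z⟩ and |-x⟩ = (|+z⟩ - |-z⟩)/√2.
|⟨-x|-z⟩|² = 1/2.

0.5000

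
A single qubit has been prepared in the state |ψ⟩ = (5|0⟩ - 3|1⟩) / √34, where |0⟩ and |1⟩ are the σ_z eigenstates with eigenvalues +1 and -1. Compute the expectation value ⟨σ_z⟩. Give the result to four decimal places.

0.4706

⟨σ_z⟩ = |a|² - |b|² divided by |a|²+|b|², with a, b the |0⟩, |1⟩ amplitudes.
= (25 - 9)/34 = 16/34.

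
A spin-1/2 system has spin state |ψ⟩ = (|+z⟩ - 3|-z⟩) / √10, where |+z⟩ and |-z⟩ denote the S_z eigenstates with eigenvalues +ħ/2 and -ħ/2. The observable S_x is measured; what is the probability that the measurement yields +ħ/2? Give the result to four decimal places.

0.2000

|+x⟩ = (|+z⟩ + |-z⟩)/√2, so ⟨+x|ψ⟩ = (-2) / (√2·√10).
P = |-2|² / 20 = 4/20.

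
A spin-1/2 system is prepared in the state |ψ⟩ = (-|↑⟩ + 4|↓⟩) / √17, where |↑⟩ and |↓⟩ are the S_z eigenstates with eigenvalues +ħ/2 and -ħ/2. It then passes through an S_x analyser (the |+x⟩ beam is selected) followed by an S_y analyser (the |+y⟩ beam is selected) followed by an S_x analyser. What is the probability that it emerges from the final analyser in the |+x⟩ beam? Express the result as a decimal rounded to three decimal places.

First analyser (S_x): P(|+x⟩) = |⟨+x|ψ⟩|² = 9/34.
After stage 1 the state is |+x⟩; P(|+y⟩) = |⟨+y|+x⟩|² = 1/2.
After stage 2 the state is |+y⟩; P(|+x⟩) = |⟨+x|+y⟩|² = 1/2.
Joint probability = 9/34 × 1/2 × 1/2 = 0.066.

0.066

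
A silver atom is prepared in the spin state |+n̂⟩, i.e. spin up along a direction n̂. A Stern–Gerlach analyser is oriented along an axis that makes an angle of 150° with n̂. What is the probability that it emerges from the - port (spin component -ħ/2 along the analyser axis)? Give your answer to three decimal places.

0.933

For spin-½, the probability of finding spin-up along an axis at angle θ to the initial spin direction is cos²(θ/2); spin-down is sin²(θ/2).
θ = 150°, so P = sin²(75°) ≈ 0.933.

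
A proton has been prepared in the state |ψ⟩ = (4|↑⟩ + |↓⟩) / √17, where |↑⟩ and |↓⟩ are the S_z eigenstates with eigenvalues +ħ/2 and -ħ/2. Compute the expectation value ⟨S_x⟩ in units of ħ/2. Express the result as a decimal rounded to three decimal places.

0.471

⟨σ_x⟩ = 2 Re(a* b)/(|a|²+|b|²) with a = 4, b = 1.
a* b = 4, so ⟨σ_x⟩ = 8/17.
⟨S_x⟩ = (ħ/2)·⟨σ_x⟩.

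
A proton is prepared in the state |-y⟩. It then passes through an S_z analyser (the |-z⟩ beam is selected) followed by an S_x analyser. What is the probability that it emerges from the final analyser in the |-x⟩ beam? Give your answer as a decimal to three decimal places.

First analyser (S_z): from |-y⟩, P(|-z⟩) = 1/2.
After stage 1 the state is |-z⟩; P(|-x⟩) = |⟨-x|-z⟩|² = 1/2.
Joint probability = 1/2 × 1/2 = 0.250.

0.250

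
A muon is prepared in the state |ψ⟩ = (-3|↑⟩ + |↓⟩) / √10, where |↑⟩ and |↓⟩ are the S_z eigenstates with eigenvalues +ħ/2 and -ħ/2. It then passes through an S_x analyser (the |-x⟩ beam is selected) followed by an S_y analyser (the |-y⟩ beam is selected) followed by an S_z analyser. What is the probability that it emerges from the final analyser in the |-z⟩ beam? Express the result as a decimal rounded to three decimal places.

0.200

First analyser (S_x): P(|-x⟩) = |⟨-x|ψ⟩|² = 16/20.
After stage 1 the state is |-x⟩; P(|-y⟩) = |⟨-y|-x⟩|² = 1/2.
After stage 2 the state is |-y⟩; P(|-z⟩) = |⟨-z|-y⟩|² = 1/2.
Joint probability = 16/20 × 1/2 × 1/2 = 0.200.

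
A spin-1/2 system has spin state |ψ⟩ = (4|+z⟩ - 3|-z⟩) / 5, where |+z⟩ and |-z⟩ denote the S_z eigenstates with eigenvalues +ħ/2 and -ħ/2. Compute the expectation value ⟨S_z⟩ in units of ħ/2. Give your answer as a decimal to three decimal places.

⟨σ_z⟩ = |a|² - |b|² divided by |a|²+|b|², with a, b the |+z⟩, |-z⟩ amplitudes.
= (16 - 9)/25 = 7/25.
⟨S_z⟩ = (ħ/2)·⟨σ_z⟩.

0.280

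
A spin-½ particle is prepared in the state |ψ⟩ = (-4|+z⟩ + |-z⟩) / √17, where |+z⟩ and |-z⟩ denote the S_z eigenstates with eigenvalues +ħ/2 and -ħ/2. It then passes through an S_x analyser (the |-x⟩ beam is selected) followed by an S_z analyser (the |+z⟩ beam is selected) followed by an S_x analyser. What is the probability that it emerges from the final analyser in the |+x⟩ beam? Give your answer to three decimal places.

First analyser (S_x): P(|-x⟩) = |⟨-x|ψ⟩|² = 25/34.
After stage 1 the state is |-x⟩; P(|+z⟩) = |⟨+z|-x⟩|² = 1/2.
After stage 2 the state is |+z⟩; P(|+x⟩) = |⟨+x|+z⟩|² = 1/2.
Joint probability = 25/34 × 1/2 × 1/2 = 0.184.

0.184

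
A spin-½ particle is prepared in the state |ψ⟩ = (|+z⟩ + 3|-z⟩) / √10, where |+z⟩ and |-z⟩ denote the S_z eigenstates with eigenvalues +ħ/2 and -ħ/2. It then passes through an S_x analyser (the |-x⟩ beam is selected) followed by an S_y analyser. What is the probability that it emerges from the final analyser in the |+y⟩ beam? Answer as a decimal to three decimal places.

First analyser (S_x): P(|-x⟩) = |⟨-x|ψ⟩|² = 4/20.
After stage 1 the state is |-x⟩; P(|+y⟩) = |⟨+y|-x⟩|² = 1/2.
Joint probability = 4/20 × 1/2 = 0.100.

0.100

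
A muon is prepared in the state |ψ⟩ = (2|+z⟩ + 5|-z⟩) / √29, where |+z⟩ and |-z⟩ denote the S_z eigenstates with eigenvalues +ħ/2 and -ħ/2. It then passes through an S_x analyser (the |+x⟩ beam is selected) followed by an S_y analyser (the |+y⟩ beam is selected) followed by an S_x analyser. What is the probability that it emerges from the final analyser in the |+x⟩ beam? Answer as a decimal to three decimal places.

0.211

First analyser (S_x): P(|+x⟩) = |⟨+x|ψ⟩|² = 49/58.
After stage 1 the state is |+x⟩; P(|+y⟩) = |⟨+y|+x⟩|² = 1/2.
After stage 2 the state is |+y⟩; P(|+x⟩) = |⟨+x|+y⟩|² = 1/2.
Joint probability = 49/58 × 1/2 × 1/2 = 0.211.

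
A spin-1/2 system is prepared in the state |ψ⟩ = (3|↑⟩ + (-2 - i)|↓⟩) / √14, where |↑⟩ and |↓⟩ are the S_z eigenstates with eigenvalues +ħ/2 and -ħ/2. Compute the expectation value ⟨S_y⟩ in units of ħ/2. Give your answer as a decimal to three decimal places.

⟨σ_y⟩ = 2 Im(a* b)/(|a|²+|b|²) with a = 3, b = (-2 - i).
a* b = (-6 - 3i), so ⟨σ_y⟩ = -6/14.
⟨S_y⟩ = (ħ/2)·⟨σ_y⟩.

-0.429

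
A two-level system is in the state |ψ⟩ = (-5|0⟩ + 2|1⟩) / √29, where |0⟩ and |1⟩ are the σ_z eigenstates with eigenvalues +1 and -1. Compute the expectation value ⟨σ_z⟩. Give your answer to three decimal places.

0.724

⟨σ_z⟩ = |a|² - |b|² divided by |a|²+|b|², with a, b the |0⟩, |1⟩ amplitudes.
= (25 - 4)/29 = 21/29.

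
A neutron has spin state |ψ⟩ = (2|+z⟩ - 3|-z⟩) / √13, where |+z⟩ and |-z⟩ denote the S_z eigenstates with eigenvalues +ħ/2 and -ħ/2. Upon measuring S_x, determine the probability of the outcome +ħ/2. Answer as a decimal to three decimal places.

|+x⟩ = (|+z⟩ + |-z⟩)/√2, so ⟨+x|ψ⟩ = (-1) / (√2·√13).
P = |-1|² / 26 = 1/26.

0.038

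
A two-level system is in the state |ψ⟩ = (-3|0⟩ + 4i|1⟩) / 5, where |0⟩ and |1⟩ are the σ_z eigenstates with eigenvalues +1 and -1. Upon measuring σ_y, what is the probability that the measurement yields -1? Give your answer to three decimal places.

0.980

|-y⟩ = (|0⟩ - i|1⟩)/√2, so ⟨-y|ψ⟩ = (-7) / (√2·5).
P = |-7|² / 50 = 49/50.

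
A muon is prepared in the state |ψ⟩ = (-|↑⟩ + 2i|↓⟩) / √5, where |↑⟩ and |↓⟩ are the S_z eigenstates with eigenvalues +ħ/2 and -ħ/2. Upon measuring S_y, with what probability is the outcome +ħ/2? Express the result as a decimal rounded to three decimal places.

0.100

|+y⟩ = (|↑⟩ + i|↓⟩)/√2, so ⟨+y|ψ⟩ = (1) / (√2·√5).
P = |1|² / 10 = 1/10.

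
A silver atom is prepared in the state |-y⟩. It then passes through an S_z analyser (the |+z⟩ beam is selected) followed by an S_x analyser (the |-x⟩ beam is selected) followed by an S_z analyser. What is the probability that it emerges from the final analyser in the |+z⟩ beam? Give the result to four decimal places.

0.1250

First analyser (S_z): from |-y⟩, P(|+z⟩) = 1/2.
After stage 1 the state is |+z⟩; P(|-x⟩) = |⟨-x|+z⟩|² = 1/2.
After stage 2 the state is |-x⟩; P(|+z⟩) = |⟨+z|-x⟩|² = 1/2.
Joint probability = 1/2 × 1/2 × 1/2 = 0.1250.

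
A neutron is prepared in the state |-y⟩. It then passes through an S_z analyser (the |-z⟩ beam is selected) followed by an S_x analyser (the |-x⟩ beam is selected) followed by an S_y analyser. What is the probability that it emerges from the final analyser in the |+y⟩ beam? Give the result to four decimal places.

First analyser (S_z): from |-y⟩, P(|-z⟩) = 1/2.
After stage 1 the state is |-z⟩; P(|-x⟩) = |⟨-x|-z⟩|² = 1/2.
After stage 2 the state is |-x⟩; P(|+y⟩) = |⟨+y|-x⟩|² = 1/2.
Joint probability = 1/2 × 1/2 × 1/2 = 0.1250.

0.1250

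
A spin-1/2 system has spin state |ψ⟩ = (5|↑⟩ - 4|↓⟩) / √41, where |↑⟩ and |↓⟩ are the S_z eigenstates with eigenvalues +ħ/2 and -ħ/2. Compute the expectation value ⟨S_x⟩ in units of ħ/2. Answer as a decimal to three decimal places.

-0.976

⟨σ_x⟩ = 2 Re(a* b)/(|a|²+|b|²) with a = 5, b = -4.
a* b = -20, so ⟨σ_x⟩ = -40/41.
⟨S_x⟩ = (ħ/2)·⟨σ_x⟩.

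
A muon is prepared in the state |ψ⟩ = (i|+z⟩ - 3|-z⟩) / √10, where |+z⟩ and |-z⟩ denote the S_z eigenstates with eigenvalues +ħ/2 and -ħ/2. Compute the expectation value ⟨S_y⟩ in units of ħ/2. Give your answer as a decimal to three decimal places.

⟨σ_y⟩ = 2 Im(a* b)/(|a|²+|b|²) with a = i, b = -3.
a* b = 3i, so ⟨σ_y⟩ = 6/10.
⟨S_y⟩ = (ħ/2)·⟨σ_y⟩.

0.600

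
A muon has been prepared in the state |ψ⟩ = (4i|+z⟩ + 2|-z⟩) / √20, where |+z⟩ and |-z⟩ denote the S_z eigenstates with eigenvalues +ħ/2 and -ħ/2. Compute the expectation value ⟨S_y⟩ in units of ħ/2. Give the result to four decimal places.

⟨σ_y⟩ = 2 Im(a* b)/(|a|²+|b|²) with a = 4i, b = 2.
a* b = -8i, so ⟨σ_y⟩ = -16/20.
⟨S_y⟩ = (ħ/2)·⟨σ_y⟩.

-0.8000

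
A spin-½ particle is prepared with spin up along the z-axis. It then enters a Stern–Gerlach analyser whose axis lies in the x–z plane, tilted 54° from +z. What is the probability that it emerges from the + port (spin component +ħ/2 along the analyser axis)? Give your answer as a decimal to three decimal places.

0.794

For spin-½, the probability of finding spin-up along an axis at angle θ to the initial spin direction is cos²(θ/2); spin-down is sin²(θ/2).
θ = 54°, so P = cos²(27°) ≈ 0.794.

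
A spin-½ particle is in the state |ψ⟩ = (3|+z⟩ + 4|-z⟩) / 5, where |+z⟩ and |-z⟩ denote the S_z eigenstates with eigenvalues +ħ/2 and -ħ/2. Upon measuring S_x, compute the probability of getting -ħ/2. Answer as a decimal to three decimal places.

|-x⟩ = (|+z⟩ - |-z⟩)/√2, so ⟨-x|ψ⟩ = (-1) / (√2·5).
P = |-1|² / 50 = 1/50.

0.020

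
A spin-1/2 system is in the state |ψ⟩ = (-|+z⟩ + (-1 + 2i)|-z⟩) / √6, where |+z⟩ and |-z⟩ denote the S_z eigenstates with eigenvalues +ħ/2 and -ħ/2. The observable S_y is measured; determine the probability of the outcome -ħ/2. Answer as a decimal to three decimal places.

|-y⟩ = (|+z⟩ - i|-z⟩)/√2, so ⟨-y|ψ⟩ = (-3 - i) / (√2·√6).
P = |-3 - i|² / 12 = 10/12.

0.833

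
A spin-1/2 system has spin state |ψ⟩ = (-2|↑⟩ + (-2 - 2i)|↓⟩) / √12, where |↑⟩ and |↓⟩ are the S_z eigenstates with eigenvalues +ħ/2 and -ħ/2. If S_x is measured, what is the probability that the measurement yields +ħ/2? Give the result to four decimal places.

0.8333

|+x⟩ = (|↑⟩ + |↓⟩)/√2, so ⟨+x|ψ⟩ = (-4 - 2i) / (√2·√12).
P = |-4 - 2i|² / 24 = 20/24.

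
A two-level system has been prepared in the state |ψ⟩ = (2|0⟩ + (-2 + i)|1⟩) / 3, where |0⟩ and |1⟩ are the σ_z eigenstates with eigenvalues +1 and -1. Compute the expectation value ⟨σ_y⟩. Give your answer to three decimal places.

⟨σ_y⟩ = 2 Im(a* b)/(|a|²+|b|²) with a = 2, b = (-2 + i).
a* b = (-4 + 2i), so ⟨σ_y⟩ = 4/9.

0.444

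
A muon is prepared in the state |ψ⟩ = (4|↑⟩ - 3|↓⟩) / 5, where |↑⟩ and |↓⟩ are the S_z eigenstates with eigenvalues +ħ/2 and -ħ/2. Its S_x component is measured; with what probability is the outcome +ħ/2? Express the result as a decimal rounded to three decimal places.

|+x⟩ = (|↑⟩ + |↓⟩)/√2, so ⟨+x|ψ⟩ = (1) / (√2·5).
P = |1|² / 50 = 1/50.

0.020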